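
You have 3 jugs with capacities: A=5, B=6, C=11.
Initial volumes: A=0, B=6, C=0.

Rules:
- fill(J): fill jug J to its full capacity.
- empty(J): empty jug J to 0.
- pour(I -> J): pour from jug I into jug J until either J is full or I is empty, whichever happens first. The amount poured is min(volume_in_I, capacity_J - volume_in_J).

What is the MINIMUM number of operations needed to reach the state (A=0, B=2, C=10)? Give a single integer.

BFS from (A=0, B=6, C=0). One shortest path:
  1. pour(B -> A) -> (A=5 B=1 C=0)
  2. pour(A -> C) -> (A=0 B=1 C=5)
  3. pour(B -> A) -> (A=1 B=0 C=5)
  4. fill(B) -> (A=1 B=6 C=5)
  5. pour(B -> A) -> (A=5 B=2 C=5)
  6. pour(A -> C) -> (A=0 B=2 C=10)
Reached target in 6 moves.

Answer: 6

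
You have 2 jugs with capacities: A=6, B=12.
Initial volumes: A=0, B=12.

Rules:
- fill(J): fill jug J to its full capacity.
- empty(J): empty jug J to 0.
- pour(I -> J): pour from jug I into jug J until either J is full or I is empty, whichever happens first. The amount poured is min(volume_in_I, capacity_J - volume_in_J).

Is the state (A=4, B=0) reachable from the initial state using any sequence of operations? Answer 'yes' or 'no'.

Answer: no

Derivation:
BFS explored all 6 reachable states.
Reachable set includes: (0,0), (0,6), (0,12), (6,0), (6,6), (6,12)
Target (A=4, B=0) not in reachable set → no.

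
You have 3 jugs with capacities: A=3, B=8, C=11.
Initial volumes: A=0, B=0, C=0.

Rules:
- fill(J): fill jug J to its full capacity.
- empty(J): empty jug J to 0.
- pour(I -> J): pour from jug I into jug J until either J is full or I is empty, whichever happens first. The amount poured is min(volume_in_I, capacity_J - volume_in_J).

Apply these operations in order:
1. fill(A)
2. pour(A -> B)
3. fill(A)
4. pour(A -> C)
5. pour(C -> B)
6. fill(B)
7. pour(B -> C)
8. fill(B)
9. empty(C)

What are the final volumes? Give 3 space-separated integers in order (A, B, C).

Step 1: fill(A) -> (A=3 B=0 C=0)
Step 2: pour(A -> B) -> (A=0 B=3 C=0)
Step 3: fill(A) -> (A=3 B=3 C=0)
Step 4: pour(A -> C) -> (A=0 B=3 C=3)
Step 5: pour(C -> B) -> (A=0 B=6 C=0)
Step 6: fill(B) -> (A=0 B=8 C=0)
Step 7: pour(B -> C) -> (A=0 B=0 C=8)
Step 8: fill(B) -> (A=0 B=8 C=8)
Step 9: empty(C) -> (A=0 B=8 C=0)

Answer: 0 8 0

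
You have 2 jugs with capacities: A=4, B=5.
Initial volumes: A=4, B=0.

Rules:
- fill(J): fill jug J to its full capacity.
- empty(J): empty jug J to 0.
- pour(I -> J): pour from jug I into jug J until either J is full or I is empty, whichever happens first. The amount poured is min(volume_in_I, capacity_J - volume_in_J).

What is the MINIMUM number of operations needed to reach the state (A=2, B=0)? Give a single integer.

BFS from (A=4, B=0). One shortest path:
  1. pour(A -> B) -> (A=0 B=4)
  2. fill(A) -> (A=4 B=4)
  3. pour(A -> B) -> (A=3 B=5)
  4. empty(B) -> (A=3 B=0)
  5. pour(A -> B) -> (A=0 B=3)
  6. fill(A) -> (A=4 B=3)
  7. pour(A -> B) -> (A=2 B=5)
  8. empty(B) -> (A=2 B=0)
Reached target in 8 moves.

Answer: 8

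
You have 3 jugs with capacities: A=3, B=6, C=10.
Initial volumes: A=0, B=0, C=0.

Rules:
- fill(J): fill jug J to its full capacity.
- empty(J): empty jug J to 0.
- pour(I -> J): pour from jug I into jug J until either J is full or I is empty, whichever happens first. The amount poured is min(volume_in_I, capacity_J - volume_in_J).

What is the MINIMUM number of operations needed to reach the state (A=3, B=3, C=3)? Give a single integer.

BFS from (A=0, B=0, C=0). One shortest path:
  1. fill(A) -> (A=3 B=0 C=0)
  2. fill(B) -> (A=3 B=6 C=0)
  3. pour(A -> C) -> (A=0 B=6 C=3)
  4. pour(B -> A) -> (A=3 B=3 C=3)
Reached target in 4 moves.

Answer: 4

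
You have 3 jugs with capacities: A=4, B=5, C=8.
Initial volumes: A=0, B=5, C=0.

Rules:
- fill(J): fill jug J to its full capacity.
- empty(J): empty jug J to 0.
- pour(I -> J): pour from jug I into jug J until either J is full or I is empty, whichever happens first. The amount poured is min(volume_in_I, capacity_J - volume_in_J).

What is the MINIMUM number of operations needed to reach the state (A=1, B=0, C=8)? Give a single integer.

BFS from (A=0, B=5, C=0). One shortest path:
  1. fill(A) -> (A=4 B=5 C=0)
  2. pour(B -> C) -> (A=4 B=0 C=5)
  3. pour(A -> C) -> (A=1 B=0 C=8)
Reached target in 3 moves.

Answer: 3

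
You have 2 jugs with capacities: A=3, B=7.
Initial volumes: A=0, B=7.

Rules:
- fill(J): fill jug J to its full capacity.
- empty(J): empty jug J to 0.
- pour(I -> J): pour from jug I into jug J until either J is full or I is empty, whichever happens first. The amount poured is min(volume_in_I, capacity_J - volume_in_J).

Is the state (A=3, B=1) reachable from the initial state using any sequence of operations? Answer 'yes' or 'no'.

BFS from (A=0, B=7):
  1. pour(B -> A) -> (A=3 B=4)
  2. empty(A) -> (A=0 B=4)
  3. pour(B -> A) -> (A=3 B=1)
Target reached → yes.

Answer: yes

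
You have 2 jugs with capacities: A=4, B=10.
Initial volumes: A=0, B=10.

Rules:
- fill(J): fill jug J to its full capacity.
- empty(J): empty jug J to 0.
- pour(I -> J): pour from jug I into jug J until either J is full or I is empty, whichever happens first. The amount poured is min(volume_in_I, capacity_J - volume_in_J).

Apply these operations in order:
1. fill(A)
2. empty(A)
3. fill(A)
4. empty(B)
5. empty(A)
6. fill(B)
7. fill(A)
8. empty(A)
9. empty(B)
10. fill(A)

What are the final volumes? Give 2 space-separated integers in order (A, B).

Answer: 4 0

Derivation:
Step 1: fill(A) -> (A=4 B=10)
Step 2: empty(A) -> (A=0 B=10)
Step 3: fill(A) -> (A=4 B=10)
Step 4: empty(B) -> (A=4 B=0)
Step 5: empty(A) -> (A=0 B=0)
Step 6: fill(B) -> (A=0 B=10)
Step 7: fill(A) -> (A=4 B=10)
Step 8: empty(A) -> (A=0 B=10)
Step 9: empty(B) -> (A=0 B=0)
Step 10: fill(A) -> (A=4 B=0)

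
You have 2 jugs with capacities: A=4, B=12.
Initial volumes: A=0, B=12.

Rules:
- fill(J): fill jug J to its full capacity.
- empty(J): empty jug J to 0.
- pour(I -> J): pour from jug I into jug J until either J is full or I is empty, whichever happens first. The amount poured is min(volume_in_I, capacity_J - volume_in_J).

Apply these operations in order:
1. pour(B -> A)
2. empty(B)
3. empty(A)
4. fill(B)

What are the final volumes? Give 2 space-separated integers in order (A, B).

Step 1: pour(B -> A) -> (A=4 B=8)
Step 2: empty(B) -> (A=4 B=0)
Step 3: empty(A) -> (A=0 B=0)
Step 4: fill(B) -> (A=0 B=12)

Answer: 0 12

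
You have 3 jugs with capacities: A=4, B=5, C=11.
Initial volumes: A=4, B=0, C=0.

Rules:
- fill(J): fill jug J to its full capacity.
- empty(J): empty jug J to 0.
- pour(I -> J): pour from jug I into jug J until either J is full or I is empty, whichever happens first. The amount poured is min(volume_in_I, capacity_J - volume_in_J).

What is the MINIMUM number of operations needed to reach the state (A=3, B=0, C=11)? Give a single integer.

BFS from (A=4, B=0, C=0). One shortest path:
  1. fill(B) -> (A=4 B=5 C=0)
  2. pour(B -> C) -> (A=4 B=0 C=5)
  3. fill(B) -> (A=4 B=5 C=5)
  4. pour(B -> C) -> (A=4 B=0 C=10)
  5. pour(A -> C) -> (A=3 B=0 C=11)
Reached target in 5 moves.

Answer: 5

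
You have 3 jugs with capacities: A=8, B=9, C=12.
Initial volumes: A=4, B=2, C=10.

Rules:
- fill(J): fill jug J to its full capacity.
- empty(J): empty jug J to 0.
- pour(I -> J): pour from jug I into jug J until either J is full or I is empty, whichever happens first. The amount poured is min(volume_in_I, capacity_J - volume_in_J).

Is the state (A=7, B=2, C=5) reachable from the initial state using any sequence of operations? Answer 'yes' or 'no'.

Answer: no

Derivation:
BFS explored all 555 reachable states.
Reachable set includes: (0,0,0), (0,0,1), (0,0,2), (0,0,3), (0,0,4), (0,0,5), (0,0,6), (0,0,7), (0,0,8), (0,0,9), (0,0,10), (0,0,11) ...
Target (A=7, B=2, C=5) not in reachable set → no.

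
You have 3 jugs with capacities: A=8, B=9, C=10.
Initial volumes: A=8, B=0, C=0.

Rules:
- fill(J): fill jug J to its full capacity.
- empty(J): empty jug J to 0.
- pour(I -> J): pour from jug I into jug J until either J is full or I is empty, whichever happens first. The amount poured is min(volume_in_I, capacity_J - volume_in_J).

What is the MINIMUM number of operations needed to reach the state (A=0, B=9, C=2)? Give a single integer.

BFS from (A=8, B=0, C=0). One shortest path:
  1. empty(A) -> (A=0 B=0 C=0)
  2. fill(B) -> (A=0 B=9 C=0)
  3. fill(C) -> (A=0 B=9 C=10)
  4. pour(C -> A) -> (A=8 B=9 C=2)
  5. empty(A) -> (A=0 B=9 C=2)
Reached target in 5 moves.

Answer: 5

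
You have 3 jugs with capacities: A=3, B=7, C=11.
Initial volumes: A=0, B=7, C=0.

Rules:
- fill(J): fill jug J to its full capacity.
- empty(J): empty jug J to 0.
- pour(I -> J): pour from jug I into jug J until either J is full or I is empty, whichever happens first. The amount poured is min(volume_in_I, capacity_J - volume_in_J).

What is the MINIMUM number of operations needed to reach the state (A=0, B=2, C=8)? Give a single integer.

BFS from (A=0, B=7, C=0). One shortest path:
  1. fill(A) -> (A=3 B=7 C=0)
  2. pour(A -> C) -> (A=0 B=7 C=3)
  3. fill(A) -> (A=3 B=7 C=3)
  4. pour(A -> C) -> (A=0 B=7 C=6)
  5. pour(B -> C) -> (A=0 B=2 C=11)
  6. pour(C -> A) -> (A=3 B=2 C=8)
  7. empty(A) -> (A=0 B=2 C=8)
Reached target in 7 moves.

Answer: 7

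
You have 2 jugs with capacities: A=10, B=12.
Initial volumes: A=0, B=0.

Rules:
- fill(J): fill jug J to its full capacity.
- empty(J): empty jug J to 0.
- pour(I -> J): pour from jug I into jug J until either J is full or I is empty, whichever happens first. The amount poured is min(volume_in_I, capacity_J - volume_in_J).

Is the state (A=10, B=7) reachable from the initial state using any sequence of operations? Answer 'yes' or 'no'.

BFS explored all 22 reachable states.
Reachable set includes: (0,0), (0,2), (0,4), (0,6), (0,8), (0,10), (0,12), (2,0), (2,12), (4,0), (4,12), (6,0) ...
Target (A=10, B=7) not in reachable set → no.

Answer: no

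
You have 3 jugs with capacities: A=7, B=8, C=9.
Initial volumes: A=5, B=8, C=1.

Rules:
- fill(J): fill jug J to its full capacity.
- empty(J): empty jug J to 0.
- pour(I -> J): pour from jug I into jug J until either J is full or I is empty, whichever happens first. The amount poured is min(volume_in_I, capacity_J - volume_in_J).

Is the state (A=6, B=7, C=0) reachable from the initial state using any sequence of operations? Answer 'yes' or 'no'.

Answer: yes

Derivation:
BFS from (A=5, B=8, C=1):
  1. empty(B) -> (A=5 B=0 C=1)
  2. pour(A -> C) -> (A=0 B=0 C=6)
  3. fill(A) -> (A=7 B=0 C=6)
  4. pour(A -> B) -> (A=0 B=7 C=6)
  5. pour(C -> A) -> (A=6 B=7 C=0)
Target reached → yes.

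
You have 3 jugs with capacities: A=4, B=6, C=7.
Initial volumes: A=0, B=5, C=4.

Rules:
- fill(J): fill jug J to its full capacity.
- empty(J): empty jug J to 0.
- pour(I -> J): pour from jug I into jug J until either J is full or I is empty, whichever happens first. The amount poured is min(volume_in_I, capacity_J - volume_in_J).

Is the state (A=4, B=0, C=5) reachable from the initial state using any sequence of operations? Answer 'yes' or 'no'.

BFS from (A=0, B=5, C=4):
  1. pour(B -> A) -> (A=4 B=1 C=4)
  2. pour(B -> C) -> (A=4 B=0 C=5)
Target reached → yes.

Answer: yes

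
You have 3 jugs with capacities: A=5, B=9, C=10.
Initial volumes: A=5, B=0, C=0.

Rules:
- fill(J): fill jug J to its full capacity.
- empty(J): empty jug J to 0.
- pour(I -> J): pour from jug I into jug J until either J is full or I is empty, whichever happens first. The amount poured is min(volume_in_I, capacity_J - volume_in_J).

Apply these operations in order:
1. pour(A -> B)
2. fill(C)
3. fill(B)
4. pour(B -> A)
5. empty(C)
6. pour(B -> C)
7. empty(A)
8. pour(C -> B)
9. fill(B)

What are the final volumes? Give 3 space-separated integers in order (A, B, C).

Answer: 0 9 0

Derivation:
Step 1: pour(A -> B) -> (A=0 B=5 C=0)
Step 2: fill(C) -> (A=0 B=5 C=10)
Step 3: fill(B) -> (A=0 B=9 C=10)
Step 4: pour(B -> A) -> (A=5 B=4 C=10)
Step 5: empty(C) -> (A=5 B=4 C=0)
Step 6: pour(B -> C) -> (A=5 B=0 C=4)
Step 7: empty(A) -> (A=0 B=0 C=4)
Step 8: pour(C -> B) -> (A=0 B=4 C=0)
Step 9: fill(B) -> (A=0 B=9 C=0)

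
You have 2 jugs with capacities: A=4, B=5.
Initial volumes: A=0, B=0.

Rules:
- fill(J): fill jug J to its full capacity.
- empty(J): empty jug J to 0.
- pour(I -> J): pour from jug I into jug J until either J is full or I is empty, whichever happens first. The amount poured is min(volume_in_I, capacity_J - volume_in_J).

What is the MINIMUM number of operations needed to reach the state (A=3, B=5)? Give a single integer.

BFS from (A=0, B=0). One shortest path:
  1. fill(A) -> (A=4 B=0)
  2. pour(A -> B) -> (A=0 B=4)
  3. fill(A) -> (A=4 B=4)
  4. pour(A -> B) -> (A=3 B=5)
Reached target in 4 moves.

Answer: 4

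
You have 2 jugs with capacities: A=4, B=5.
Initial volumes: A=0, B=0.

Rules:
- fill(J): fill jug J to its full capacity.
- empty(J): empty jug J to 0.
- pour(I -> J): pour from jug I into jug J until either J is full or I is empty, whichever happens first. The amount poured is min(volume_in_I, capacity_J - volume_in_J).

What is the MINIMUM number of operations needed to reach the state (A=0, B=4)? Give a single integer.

Answer: 2

Derivation:
BFS from (A=0, B=0). One shortest path:
  1. fill(A) -> (A=4 B=0)
  2. pour(A -> B) -> (A=0 B=4)
Reached target in 2 moves.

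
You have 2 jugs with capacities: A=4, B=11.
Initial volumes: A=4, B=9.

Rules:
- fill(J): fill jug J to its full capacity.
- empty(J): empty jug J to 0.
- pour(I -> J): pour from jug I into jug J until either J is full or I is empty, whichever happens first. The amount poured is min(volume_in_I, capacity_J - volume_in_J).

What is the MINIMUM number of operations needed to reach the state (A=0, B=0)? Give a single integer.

BFS from (A=4, B=9). One shortest path:
  1. empty(A) -> (A=0 B=9)
  2. empty(B) -> (A=0 B=0)
Reached target in 2 moves.

Answer: 2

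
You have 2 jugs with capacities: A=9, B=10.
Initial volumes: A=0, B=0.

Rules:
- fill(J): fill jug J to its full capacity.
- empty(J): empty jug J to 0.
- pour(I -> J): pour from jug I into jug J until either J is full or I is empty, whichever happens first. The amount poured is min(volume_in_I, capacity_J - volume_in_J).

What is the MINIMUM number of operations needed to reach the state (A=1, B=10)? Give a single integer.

Answer: 5

Derivation:
BFS from (A=0, B=0). One shortest path:
  1. fill(B) -> (A=0 B=10)
  2. pour(B -> A) -> (A=9 B=1)
  3. empty(A) -> (A=0 B=1)
  4. pour(B -> A) -> (A=1 B=0)
  5. fill(B) -> (A=1 B=10)
Reached target in 5 moves.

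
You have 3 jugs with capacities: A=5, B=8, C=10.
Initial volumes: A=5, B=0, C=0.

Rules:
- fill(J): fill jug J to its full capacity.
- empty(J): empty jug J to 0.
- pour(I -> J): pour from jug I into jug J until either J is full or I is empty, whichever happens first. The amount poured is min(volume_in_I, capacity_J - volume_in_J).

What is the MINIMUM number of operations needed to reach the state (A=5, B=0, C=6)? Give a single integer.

Answer: 6

Derivation:
BFS from (A=5, B=0, C=0). One shortest path:
  1. fill(B) -> (A=5 B=8 C=0)
  2. pour(B -> C) -> (A=5 B=0 C=8)
  3. fill(B) -> (A=5 B=8 C=8)
  4. pour(B -> C) -> (A=5 B=6 C=10)
  5. empty(C) -> (A=5 B=6 C=0)
  6. pour(B -> C) -> (A=5 B=0 C=6)
Reached target in 6 moves.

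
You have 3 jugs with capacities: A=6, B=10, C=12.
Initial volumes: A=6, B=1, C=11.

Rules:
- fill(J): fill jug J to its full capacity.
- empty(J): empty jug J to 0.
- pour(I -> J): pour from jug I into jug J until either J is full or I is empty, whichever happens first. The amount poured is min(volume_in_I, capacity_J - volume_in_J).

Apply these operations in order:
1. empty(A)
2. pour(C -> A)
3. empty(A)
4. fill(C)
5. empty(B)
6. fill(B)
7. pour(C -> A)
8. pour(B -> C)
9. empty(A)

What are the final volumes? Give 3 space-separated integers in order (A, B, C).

Answer: 0 4 12

Derivation:
Step 1: empty(A) -> (A=0 B=1 C=11)
Step 2: pour(C -> A) -> (A=6 B=1 C=5)
Step 3: empty(A) -> (A=0 B=1 C=5)
Step 4: fill(C) -> (A=0 B=1 C=12)
Step 5: empty(B) -> (A=0 B=0 C=12)
Step 6: fill(B) -> (A=0 B=10 C=12)
Step 7: pour(C -> A) -> (A=6 B=10 C=6)
Step 8: pour(B -> C) -> (A=6 B=4 C=12)
Step 9: empty(A) -> (A=0 B=4 C=12)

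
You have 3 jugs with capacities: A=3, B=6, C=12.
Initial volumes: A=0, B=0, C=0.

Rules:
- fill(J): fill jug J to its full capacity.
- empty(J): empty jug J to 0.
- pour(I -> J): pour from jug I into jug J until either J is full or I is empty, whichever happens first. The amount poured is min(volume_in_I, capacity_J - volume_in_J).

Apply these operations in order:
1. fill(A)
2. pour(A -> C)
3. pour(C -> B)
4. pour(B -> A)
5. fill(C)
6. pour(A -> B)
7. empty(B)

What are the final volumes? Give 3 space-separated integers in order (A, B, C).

Answer: 0 0 12

Derivation:
Step 1: fill(A) -> (A=3 B=0 C=0)
Step 2: pour(A -> C) -> (A=0 B=0 C=3)
Step 3: pour(C -> B) -> (A=0 B=3 C=0)
Step 4: pour(B -> A) -> (A=3 B=0 C=0)
Step 5: fill(C) -> (A=3 B=0 C=12)
Step 6: pour(A -> B) -> (A=0 B=3 C=12)
Step 7: empty(B) -> (A=0 B=0 C=12)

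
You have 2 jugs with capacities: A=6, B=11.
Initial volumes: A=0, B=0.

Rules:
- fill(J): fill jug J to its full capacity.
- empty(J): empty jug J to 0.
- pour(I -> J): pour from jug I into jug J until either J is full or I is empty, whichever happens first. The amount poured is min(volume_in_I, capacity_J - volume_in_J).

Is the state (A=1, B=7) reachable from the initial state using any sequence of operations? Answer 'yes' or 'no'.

BFS explored all 34 reachable states.
Reachable set includes: (0,0), (0,1), (0,2), (0,3), (0,4), (0,5), (0,6), (0,7), (0,8), (0,9), (0,10), (0,11) ...
Target (A=1, B=7) not in reachable set → no.

Answer: no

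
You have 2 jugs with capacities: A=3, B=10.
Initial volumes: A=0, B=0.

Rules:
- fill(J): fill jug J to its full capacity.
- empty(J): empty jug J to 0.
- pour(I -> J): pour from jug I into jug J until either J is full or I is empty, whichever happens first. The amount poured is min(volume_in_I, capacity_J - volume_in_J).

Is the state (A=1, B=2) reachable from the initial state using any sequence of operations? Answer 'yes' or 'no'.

BFS explored all 26 reachable states.
Reachable set includes: (0,0), (0,1), (0,2), (0,3), (0,4), (0,5), (0,6), (0,7), (0,8), (0,9), (0,10), (1,0) ...
Target (A=1, B=2) not in reachable set → no.

Answer: no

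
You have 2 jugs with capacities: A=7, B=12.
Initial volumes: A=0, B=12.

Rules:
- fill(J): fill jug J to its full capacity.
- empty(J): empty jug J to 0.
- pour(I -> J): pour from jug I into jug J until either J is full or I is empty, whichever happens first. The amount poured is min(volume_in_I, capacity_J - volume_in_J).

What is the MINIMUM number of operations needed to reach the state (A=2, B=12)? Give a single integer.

BFS from (A=0, B=12). One shortest path:
  1. fill(A) -> (A=7 B=12)
  2. empty(B) -> (A=7 B=0)
  3. pour(A -> B) -> (A=0 B=7)
  4. fill(A) -> (A=7 B=7)
  5. pour(A -> B) -> (A=2 B=12)
Reached target in 5 moves.

Answer: 5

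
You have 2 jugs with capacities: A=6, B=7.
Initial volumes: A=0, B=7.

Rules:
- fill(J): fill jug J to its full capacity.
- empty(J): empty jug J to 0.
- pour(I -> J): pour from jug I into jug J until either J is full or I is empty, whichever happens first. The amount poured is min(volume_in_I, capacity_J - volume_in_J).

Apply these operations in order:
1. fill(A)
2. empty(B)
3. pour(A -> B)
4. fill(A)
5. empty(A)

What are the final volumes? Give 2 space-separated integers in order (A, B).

Step 1: fill(A) -> (A=6 B=7)
Step 2: empty(B) -> (A=6 B=0)
Step 3: pour(A -> B) -> (A=0 B=6)
Step 4: fill(A) -> (A=6 B=6)
Step 5: empty(A) -> (A=0 B=6)

Answer: 0 6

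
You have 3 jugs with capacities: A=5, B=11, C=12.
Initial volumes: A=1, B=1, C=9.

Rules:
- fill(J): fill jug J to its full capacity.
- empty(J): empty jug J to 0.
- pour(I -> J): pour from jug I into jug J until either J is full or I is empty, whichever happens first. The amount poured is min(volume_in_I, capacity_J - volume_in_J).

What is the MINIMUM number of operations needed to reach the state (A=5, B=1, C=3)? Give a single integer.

BFS from (A=1, B=1, C=9). One shortest path:
  1. fill(C) -> (A=1 B=1 C=12)
  2. pour(C -> A) -> (A=5 B=1 C=8)
  3. empty(A) -> (A=0 B=1 C=8)
  4. pour(C -> A) -> (A=5 B=1 C=3)
Reached target in 4 moves.

Answer: 4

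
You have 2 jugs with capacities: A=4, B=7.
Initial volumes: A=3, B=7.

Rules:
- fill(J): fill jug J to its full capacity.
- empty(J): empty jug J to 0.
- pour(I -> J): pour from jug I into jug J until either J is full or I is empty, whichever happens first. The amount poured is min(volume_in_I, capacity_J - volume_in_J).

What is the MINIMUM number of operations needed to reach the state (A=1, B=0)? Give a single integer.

Answer: 6

Derivation:
BFS from (A=3, B=7). One shortest path:
  1. fill(A) -> (A=4 B=7)
  2. empty(B) -> (A=4 B=0)
  3. pour(A -> B) -> (A=0 B=4)
  4. fill(A) -> (A=4 B=4)
  5. pour(A -> B) -> (A=1 B=7)
  6. empty(B) -> (A=1 B=0)
Reached target in 6 moves.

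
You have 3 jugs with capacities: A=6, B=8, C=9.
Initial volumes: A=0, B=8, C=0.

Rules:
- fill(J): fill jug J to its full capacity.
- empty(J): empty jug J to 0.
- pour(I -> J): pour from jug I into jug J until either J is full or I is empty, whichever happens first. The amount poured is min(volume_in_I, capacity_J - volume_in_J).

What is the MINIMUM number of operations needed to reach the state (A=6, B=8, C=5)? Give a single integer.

Answer: 6

Derivation:
BFS from (A=0, B=8, C=0). One shortest path:
  1. fill(C) -> (A=0 B=8 C=9)
  2. pour(B -> A) -> (A=6 B=2 C=9)
  3. empty(A) -> (A=0 B=2 C=9)
  4. pour(B -> A) -> (A=2 B=0 C=9)
  5. fill(B) -> (A=2 B=8 C=9)
  6. pour(C -> A) -> (A=6 B=8 C=5)
Reached target in 6 moves.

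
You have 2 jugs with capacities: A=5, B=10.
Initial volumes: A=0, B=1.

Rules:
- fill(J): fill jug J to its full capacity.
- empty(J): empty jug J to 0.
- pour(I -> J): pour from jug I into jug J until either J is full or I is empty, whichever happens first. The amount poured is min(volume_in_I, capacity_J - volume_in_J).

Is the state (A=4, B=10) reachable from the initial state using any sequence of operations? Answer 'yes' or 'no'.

Answer: no

Derivation:
BFS explored all 12 reachable states.
Reachable set includes: (0,0), (0,1), (0,5), (0,6), (0,10), (1,0), (1,10), (5,0), (5,1), (5,5), (5,6), (5,10)
Target (A=4, B=10) not in reachable set → no.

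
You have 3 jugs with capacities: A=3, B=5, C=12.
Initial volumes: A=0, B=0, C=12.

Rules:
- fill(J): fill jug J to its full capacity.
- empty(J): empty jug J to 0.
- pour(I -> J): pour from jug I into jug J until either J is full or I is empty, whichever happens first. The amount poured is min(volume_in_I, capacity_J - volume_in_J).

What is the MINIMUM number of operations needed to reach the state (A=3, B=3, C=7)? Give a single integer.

BFS from (A=0, B=0, C=12). One shortest path:
  1. fill(A) -> (A=3 B=0 C=12)
  2. pour(C -> B) -> (A=3 B=5 C=7)
  3. empty(B) -> (A=3 B=0 C=7)
  4. pour(A -> B) -> (A=0 B=3 C=7)
  5. fill(A) -> (A=3 B=3 C=7)
Reached target in 5 moves.

Answer: 5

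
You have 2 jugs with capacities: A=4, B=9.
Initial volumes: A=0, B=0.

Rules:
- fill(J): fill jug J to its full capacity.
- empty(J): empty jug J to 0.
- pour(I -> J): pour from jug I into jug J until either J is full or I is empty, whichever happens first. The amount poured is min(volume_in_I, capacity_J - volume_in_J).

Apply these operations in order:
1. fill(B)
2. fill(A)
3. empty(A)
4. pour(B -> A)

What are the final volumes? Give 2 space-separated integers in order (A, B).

Answer: 4 5

Derivation:
Step 1: fill(B) -> (A=0 B=9)
Step 2: fill(A) -> (A=4 B=9)
Step 3: empty(A) -> (A=0 B=9)
Step 4: pour(B -> A) -> (A=4 B=5)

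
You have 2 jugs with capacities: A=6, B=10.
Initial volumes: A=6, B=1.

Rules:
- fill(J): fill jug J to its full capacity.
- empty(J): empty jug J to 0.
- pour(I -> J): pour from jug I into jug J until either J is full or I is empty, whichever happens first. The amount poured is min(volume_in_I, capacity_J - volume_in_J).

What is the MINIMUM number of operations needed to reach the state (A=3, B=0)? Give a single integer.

Answer: 4

Derivation:
BFS from (A=6, B=1). One shortest path:
  1. pour(A -> B) -> (A=0 B=7)
  2. fill(A) -> (A=6 B=7)
  3. pour(A -> B) -> (A=3 B=10)
  4. empty(B) -> (A=3 B=0)
Reached target in 4 moves.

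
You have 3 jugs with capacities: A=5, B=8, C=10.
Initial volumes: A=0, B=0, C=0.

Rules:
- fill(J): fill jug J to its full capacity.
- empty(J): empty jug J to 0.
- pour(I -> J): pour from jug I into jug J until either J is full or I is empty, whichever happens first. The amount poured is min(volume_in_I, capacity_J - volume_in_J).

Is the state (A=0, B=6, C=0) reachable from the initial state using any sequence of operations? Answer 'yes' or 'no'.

Answer: yes

Derivation:
BFS from (A=0, B=0, C=0):
  1. fill(B) -> (A=0 B=8 C=0)
  2. pour(B -> C) -> (A=0 B=0 C=8)
  3. fill(B) -> (A=0 B=8 C=8)
  4. pour(B -> C) -> (A=0 B=6 C=10)
  5. empty(C) -> (A=0 B=6 C=0)
Target reached → yes.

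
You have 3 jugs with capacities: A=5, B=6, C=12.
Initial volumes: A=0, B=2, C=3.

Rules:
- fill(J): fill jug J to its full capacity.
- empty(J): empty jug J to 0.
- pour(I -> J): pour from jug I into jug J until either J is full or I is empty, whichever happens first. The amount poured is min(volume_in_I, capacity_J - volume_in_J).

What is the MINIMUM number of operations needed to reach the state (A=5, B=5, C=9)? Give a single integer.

Answer: 5

Derivation:
BFS from (A=0, B=2, C=3). One shortest path:
  1. fill(A) -> (A=5 B=2 C=3)
  2. fill(B) -> (A=5 B=6 C=3)
  3. pour(B -> C) -> (A=5 B=0 C=9)
  4. pour(A -> B) -> (A=0 B=5 C=9)
  5. fill(A) -> (A=5 B=5 C=9)
Reached target in 5 moves.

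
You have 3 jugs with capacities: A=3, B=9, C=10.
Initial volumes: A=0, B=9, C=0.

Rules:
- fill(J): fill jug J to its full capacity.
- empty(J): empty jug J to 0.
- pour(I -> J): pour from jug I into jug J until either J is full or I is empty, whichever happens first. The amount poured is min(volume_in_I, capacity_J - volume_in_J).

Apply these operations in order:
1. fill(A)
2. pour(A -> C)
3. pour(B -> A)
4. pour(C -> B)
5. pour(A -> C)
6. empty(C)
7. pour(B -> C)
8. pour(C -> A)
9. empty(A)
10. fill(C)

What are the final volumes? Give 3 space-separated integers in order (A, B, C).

Step 1: fill(A) -> (A=3 B=9 C=0)
Step 2: pour(A -> C) -> (A=0 B=9 C=3)
Step 3: pour(B -> A) -> (A=3 B=6 C=3)
Step 4: pour(C -> B) -> (A=3 B=9 C=0)
Step 5: pour(A -> C) -> (A=0 B=9 C=3)
Step 6: empty(C) -> (A=0 B=9 C=0)
Step 7: pour(B -> C) -> (A=0 B=0 C=9)
Step 8: pour(C -> A) -> (A=3 B=0 C=6)
Step 9: empty(A) -> (A=0 B=0 C=6)
Step 10: fill(C) -> (A=0 B=0 C=10)

Answer: 0 0 10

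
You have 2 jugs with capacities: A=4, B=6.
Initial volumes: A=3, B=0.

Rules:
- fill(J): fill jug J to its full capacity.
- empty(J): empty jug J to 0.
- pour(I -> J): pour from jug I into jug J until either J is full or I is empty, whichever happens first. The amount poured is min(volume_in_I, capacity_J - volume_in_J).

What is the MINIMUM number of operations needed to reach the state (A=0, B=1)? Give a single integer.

Answer: 5

Derivation:
BFS from (A=3, B=0). One shortest path:
  1. fill(B) -> (A=3 B=6)
  2. pour(B -> A) -> (A=4 B=5)
  3. empty(A) -> (A=0 B=5)
  4. pour(B -> A) -> (A=4 B=1)
  5. empty(A) -> (A=0 B=1)
Reached target in 5 moves.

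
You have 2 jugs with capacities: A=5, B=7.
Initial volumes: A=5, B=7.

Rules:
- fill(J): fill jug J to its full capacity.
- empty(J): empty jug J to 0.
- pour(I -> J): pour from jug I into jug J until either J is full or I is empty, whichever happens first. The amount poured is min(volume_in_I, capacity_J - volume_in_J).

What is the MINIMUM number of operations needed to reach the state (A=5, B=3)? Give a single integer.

BFS from (A=5, B=7). One shortest path:
  1. empty(B) -> (A=5 B=0)
  2. pour(A -> B) -> (A=0 B=5)
  3. fill(A) -> (A=5 B=5)
  4. pour(A -> B) -> (A=3 B=7)
  5. empty(B) -> (A=3 B=0)
  6. pour(A -> B) -> (A=0 B=3)
  7. fill(A) -> (A=5 B=3)
Reached target in 7 moves.

Answer: 7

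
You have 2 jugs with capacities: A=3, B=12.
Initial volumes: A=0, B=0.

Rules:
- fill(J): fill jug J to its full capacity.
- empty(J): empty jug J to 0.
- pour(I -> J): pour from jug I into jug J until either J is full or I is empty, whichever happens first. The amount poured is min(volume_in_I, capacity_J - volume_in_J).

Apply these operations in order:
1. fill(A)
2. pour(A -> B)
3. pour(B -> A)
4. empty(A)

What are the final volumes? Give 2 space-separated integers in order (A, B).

Answer: 0 0

Derivation:
Step 1: fill(A) -> (A=3 B=0)
Step 2: pour(A -> B) -> (A=0 B=3)
Step 3: pour(B -> A) -> (A=3 B=0)
Step 4: empty(A) -> (A=0 B=0)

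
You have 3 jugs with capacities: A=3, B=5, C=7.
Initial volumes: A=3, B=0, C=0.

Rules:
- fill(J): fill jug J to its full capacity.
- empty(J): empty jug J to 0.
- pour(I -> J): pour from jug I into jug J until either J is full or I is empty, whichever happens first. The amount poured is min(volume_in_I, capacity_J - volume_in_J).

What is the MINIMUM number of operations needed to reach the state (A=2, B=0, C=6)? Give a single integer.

Answer: 5

Derivation:
BFS from (A=3, B=0, C=0). One shortest path:
  1. fill(B) -> (A=3 B=5 C=0)
  2. pour(A -> C) -> (A=0 B=5 C=3)
  3. pour(B -> A) -> (A=3 B=2 C=3)
  4. pour(A -> C) -> (A=0 B=2 C=6)
  5. pour(B -> A) -> (A=2 B=0 C=6)
Reached target in 5 moves.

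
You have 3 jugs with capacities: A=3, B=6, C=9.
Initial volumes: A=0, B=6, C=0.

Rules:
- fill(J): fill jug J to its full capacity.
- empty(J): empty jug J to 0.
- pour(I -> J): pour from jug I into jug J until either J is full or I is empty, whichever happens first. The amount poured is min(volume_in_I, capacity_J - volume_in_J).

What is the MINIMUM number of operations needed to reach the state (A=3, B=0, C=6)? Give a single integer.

BFS from (A=0, B=6, C=0). One shortest path:
  1. fill(A) -> (A=3 B=6 C=0)
  2. pour(B -> C) -> (A=3 B=0 C=6)
Reached target in 2 moves.

Answer: 2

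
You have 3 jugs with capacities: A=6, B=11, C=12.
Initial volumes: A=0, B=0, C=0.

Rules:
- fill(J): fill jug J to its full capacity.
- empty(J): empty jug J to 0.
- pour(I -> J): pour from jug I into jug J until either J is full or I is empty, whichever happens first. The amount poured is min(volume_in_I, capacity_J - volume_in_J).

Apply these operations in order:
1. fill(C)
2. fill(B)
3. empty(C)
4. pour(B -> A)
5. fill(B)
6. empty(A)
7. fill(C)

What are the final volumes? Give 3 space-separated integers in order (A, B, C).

Answer: 0 11 12

Derivation:
Step 1: fill(C) -> (A=0 B=0 C=12)
Step 2: fill(B) -> (A=0 B=11 C=12)
Step 3: empty(C) -> (A=0 B=11 C=0)
Step 4: pour(B -> A) -> (A=6 B=5 C=0)
Step 5: fill(B) -> (A=6 B=11 C=0)
Step 6: empty(A) -> (A=0 B=11 C=0)
Step 7: fill(C) -> (A=0 B=11 C=12)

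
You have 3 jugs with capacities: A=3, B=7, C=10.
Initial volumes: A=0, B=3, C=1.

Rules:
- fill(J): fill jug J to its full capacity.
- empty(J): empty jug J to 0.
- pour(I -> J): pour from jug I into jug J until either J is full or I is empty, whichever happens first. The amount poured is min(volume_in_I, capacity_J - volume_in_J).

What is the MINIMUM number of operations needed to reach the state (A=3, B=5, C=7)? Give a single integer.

BFS from (A=0, B=3, C=1). One shortest path:
  1. fill(B) -> (A=0 B=7 C=1)
  2. pour(B -> C) -> (A=0 B=0 C=8)
  3. fill(B) -> (A=0 B=7 C=8)
  4. pour(B -> C) -> (A=0 B=5 C=10)
  5. pour(C -> A) -> (A=3 B=5 C=7)
Reached target in 5 moves.

Answer: 5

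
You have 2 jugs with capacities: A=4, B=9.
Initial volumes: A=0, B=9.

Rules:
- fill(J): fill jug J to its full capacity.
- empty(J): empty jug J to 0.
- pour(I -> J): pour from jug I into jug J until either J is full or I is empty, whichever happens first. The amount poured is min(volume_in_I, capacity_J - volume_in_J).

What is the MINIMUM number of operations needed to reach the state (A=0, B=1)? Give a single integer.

Answer: 4

Derivation:
BFS from (A=0, B=9). One shortest path:
  1. pour(B -> A) -> (A=4 B=5)
  2. empty(A) -> (A=0 B=5)
  3. pour(B -> A) -> (A=4 B=1)
  4. empty(A) -> (A=0 B=1)
Reached target in 4 moves.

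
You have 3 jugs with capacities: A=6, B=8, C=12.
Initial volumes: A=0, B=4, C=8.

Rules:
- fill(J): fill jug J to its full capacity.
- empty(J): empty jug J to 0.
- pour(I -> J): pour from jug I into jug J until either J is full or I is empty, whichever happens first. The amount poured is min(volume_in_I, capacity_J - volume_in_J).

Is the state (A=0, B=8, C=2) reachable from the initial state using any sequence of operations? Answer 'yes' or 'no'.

Answer: yes

Derivation:
BFS from (A=0, B=4, C=8):
  1. fill(B) -> (A=0 B=8 C=8)
  2. pour(C -> A) -> (A=6 B=8 C=2)
  3. empty(A) -> (A=0 B=8 C=2)
Target reached → yes.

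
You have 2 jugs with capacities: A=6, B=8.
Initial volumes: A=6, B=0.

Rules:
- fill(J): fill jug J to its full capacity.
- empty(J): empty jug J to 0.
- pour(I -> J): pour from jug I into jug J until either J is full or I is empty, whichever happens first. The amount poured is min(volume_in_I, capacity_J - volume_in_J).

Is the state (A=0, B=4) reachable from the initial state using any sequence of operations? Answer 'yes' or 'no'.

BFS from (A=6, B=0):
  1. pour(A -> B) -> (A=0 B=6)
  2. fill(A) -> (A=6 B=6)
  3. pour(A -> B) -> (A=4 B=8)
  4. empty(B) -> (A=4 B=0)
  5. pour(A -> B) -> (A=0 B=4)
Target reached → yes.

Answer: yes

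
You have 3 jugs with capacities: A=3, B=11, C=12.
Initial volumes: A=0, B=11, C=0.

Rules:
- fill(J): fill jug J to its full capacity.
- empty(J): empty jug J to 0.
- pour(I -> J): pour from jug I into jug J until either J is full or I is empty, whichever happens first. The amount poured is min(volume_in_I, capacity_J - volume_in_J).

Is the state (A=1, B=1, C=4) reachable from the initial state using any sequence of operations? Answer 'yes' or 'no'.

Answer: no

Derivation:
BFS explored all 404 reachable states.
Reachable set includes: (0,0,0), (0,0,1), (0,0,2), (0,0,3), (0,0,4), (0,0,5), (0,0,6), (0,0,7), (0,0,8), (0,0,9), (0,0,10), (0,0,11) ...
Target (A=1, B=1, C=4) not in reachable set → no.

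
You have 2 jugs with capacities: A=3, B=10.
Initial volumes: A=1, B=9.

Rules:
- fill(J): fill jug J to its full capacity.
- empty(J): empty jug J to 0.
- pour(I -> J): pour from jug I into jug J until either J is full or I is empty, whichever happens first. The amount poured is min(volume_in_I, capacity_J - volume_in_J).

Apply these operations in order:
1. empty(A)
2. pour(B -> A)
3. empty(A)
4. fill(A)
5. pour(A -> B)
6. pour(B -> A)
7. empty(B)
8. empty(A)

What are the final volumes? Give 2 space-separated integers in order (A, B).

Answer: 0 0

Derivation:
Step 1: empty(A) -> (A=0 B=9)
Step 2: pour(B -> A) -> (A=3 B=6)
Step 3: empty(A) -> (A=0 B=6)
Step 4: fill(A) -> (A=3 B=6)
Step 5: pour(A -> B) -> (A=0 B=9)
Step 6: pour(B -> A) -> (A=3 B=6)
Step 7: empty(B) -> (A=3 B=0)
Step 8: empty(A) -> (A=0 B=0)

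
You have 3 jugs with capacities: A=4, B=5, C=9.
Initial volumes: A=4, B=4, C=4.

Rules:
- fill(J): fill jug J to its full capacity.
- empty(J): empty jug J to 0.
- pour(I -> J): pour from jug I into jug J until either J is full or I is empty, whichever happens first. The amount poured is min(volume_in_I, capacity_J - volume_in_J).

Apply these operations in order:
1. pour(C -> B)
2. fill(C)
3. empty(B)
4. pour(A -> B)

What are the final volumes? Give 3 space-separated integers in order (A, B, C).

Answer: 0 4 9

Derivation:
Step 1: pour(C -> B) -> (A=4 B=5 C=3)
Step 2: fill(C) -> (A=4 B=5 C=9)
Step 3: empty(B) -> (A=4 B=0 C=9)
Step 4: pour(A -> B) -> (A=0 B=4 C=9)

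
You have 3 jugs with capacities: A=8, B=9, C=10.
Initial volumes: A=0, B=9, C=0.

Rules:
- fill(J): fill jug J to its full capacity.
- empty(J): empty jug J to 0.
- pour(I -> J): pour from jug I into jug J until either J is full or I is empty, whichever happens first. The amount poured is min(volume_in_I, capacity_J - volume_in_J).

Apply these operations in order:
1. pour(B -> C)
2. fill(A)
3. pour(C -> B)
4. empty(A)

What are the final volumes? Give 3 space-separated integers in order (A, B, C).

Answer: 0 9 0

Derivation:
Step 1: pour(B -> C) -> (A=0 B=0 C=9)
Step 2: fill(A) -> (A=8 B=0 C=9)
Step 3: pour(C -> B) -> (A=8 B=9 C=0)
Step 4: empty(A) -> (A=0 B=9 C=0)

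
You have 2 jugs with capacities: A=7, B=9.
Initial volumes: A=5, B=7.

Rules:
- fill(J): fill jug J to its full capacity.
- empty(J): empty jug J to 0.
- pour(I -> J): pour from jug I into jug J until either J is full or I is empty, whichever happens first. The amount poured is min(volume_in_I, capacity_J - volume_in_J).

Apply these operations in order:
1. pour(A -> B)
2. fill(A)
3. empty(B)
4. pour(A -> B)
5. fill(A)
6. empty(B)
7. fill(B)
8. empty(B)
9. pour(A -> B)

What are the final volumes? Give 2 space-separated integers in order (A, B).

Step 1: pour(A -> B) -> (A=3 B=9)
Step 2: fill(A) -> (A=7 B=9)
Step 3: empty(B) -> (A=7 B=0)
Step 4: pour(A -> B) -> (A=0 B=7)
Step 5: fill(A) -> (A=7 B=7)
Step 6: empty(B) -> (A=7 B=0)
Step 7: fill(B) -> (A=7 B=9)
Step 8: empty(B) -> (A=7 B=0)
Step 9: pour(A -> B) -> (A=0 B=7)

Answer: 0 7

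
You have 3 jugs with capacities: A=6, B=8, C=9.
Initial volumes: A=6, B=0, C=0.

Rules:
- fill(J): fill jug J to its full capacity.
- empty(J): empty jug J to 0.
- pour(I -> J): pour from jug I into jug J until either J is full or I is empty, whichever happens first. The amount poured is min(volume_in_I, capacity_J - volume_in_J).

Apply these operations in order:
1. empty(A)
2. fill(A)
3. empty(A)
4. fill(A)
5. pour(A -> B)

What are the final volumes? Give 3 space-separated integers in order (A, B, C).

Step 1: empty(A) -> (A=0 B=0 C=0)
Step 2: fill(A) -> (A=6 B=0 C=0)
Step 3: empty(A) -> (A=0 B=0 C=0)
Step 4: fill(A) -> (A=6 B=0 C=0)
Step 5: pour(A -> B) -> (A=0 B=6 C=0)

Answer: 0 6 0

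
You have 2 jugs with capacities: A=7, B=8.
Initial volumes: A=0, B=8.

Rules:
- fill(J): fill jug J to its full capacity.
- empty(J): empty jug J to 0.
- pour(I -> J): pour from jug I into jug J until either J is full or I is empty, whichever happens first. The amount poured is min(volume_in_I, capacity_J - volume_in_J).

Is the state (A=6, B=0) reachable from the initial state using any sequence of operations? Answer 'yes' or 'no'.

BFS from (A=0, B=8):
  1. fill(A) -> (A=7 B=8)
  2. empty(B) -> (A=7 B=0)
  3. pour(A -> B) -> (A=0 B=7)
  4. fill(A) -> (A=7 B=7)
  5. pour(A -> B) -> (A=6 B=8)
  6. empty(B) -> (A=6 B=0)
Target reached → yes.

Answer: yes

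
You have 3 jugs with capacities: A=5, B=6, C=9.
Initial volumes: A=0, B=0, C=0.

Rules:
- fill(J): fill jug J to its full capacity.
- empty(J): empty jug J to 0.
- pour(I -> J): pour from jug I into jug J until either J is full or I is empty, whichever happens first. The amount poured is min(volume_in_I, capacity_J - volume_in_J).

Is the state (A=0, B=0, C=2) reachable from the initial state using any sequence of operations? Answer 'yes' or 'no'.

BFS from (A=0, B=0, C=0):
  1. fill(A) -> (A=5 B=0 C=0)
  2. fill(B) -> (A=5 B=6 C=0)
  3. pour(A -> C) -> (A=0 B=6 C=5)
  4. pour(B -> C) -> (A=0 B=2 C=9)
  5. empty(C) -> (A=0 B=2 C=0)
  6. pour(B -> C) -> (A=0 B=0 C=2)
Target reached → yes.

Answer: yes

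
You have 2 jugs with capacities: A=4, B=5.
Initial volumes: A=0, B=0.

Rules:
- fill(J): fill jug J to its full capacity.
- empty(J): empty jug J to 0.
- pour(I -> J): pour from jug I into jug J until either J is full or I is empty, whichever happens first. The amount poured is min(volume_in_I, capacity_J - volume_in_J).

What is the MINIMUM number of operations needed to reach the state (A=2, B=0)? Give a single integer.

Answer: 8

Derivation:
BFS from (A=0, B=0). One shortest path:
  1. fill(B) -> (A=0 B=5)
  2. pour(B -> A) -> (A=4 B=1)
  3. empty(A) -> (A=0 B=1)
  4. pour(B -> A) -> (A=1 B=0)
  5. fill(B) -> (A=1 B=5)
  6. pour(B -> A) -> (A=4 B=2)
  7. empty(A) -> (A=0 B=2)
  8. pour(B -> A) -> (A=2 B=0)
Reached target in 8 moves.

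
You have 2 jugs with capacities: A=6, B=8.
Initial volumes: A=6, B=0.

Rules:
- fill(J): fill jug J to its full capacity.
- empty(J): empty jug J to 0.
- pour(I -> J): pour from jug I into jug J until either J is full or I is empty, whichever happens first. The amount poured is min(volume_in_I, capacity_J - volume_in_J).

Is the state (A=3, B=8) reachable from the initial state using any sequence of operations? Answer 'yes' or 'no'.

BFS explored all 14 reachable states.
Reachable set includes: (0,0), (0,2), (0,4), (0,6), (0,8), (2,0), (2,8), (4,0), (4,8), (6,0), (6,2), (6,4) ...
Target (A=3, B=8) not in reachable set → no.

Answer: no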